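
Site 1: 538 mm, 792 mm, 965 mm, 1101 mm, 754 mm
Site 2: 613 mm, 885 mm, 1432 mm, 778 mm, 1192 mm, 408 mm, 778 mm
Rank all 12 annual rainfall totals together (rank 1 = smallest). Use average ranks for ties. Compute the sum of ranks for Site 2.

Sorted (ascending): 408, 538, 613, 754, 778, 778, 792, 885, 965, 1101, 1192, 1432
The 2 values of 778 occupy positions 5–6 → average rank (5+6)/2 = 5.5.
Site 2 values → pooled ranks: 613→3, 885→8, 1432→12, 778→5.5, 1192→11, 408→1, 778→5.5
Rank sum = 3 + 8 + 12 + 5.5 + 11 + 1 + 5.5 = 46

46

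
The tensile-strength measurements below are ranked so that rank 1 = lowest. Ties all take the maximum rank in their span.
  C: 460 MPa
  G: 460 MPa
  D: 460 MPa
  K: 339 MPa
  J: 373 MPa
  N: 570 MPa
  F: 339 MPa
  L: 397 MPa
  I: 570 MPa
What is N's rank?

9

Sorted (ascending): 339, 339, 373, 397, 460, 460, 460, 570, 570
The 2 values of 339 occupy positions 1–2 → each gets rank 2.
The 3 values of 460 occupy positions 5–7 → each gets rank 7.
The 2 values of 570 occupy positions 8–9 → each gets rank 9.
N has value 570 MPa → rank 9.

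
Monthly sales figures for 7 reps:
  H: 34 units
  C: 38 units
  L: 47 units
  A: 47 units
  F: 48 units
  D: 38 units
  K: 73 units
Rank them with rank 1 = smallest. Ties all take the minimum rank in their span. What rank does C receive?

Sorted (ascending): 34, 38, 38, 47, 47, 48, 73
The 2 values of 38 occupy positions 2–3 → each gets rank 2.
The 2 values of 47 occupy positions 4–5 → each gets rank 4.
C has value 38 units → rank 2.

2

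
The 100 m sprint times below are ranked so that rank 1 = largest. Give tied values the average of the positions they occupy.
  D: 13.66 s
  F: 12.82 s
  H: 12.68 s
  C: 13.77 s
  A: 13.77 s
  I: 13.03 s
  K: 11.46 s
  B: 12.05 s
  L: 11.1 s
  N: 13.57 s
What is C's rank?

1.5

Sorted (descending): 13.77, 13.77, 13.66, 13.57, 13.03, 12.82, 12.68, 12.05, 11.46, 11.1
The 2 values of 13.77 occupy positions 1–2 → average rank (1+2)/2 = 1.5.
C has value 13.77 s → rank 1.5.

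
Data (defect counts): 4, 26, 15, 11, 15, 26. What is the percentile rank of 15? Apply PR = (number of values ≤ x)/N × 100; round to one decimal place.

N = 6.
Strictly below 15: 2. Equal to 15: 2.
PR = 4/6 × 100 = 66.7

66.7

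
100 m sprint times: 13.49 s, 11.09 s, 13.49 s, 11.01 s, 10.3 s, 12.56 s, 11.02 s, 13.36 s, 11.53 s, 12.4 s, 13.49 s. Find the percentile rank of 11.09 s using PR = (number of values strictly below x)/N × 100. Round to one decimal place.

N = 11.
Strictly below 11.09: 3. Equal to 11.09: 1.
PR = 3/11 × 100 = 27.3

27.3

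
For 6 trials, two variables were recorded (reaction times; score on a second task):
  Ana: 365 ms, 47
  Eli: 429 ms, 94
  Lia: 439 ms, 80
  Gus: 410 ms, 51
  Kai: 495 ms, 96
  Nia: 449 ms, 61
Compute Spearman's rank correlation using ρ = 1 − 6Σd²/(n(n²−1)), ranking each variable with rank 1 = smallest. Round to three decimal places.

Ranks of variable 1: 1, 3, 4, 2, 6, 5
Ranks of variable 2: 1, 5, 4, 2, 6, 3
d = r₁ − r₂: 0, -2, 0, 0, 0, 2
d²: 0, 4, 0, 0, 0, 4; Σd² = 8
ρ = 1 − 6·8/(6·35) = 1 − 48/210 = 0.771

0.771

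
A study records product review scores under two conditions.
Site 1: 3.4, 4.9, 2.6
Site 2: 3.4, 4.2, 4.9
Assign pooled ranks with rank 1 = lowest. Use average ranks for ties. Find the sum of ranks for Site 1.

Sorted (ascending): 2.6, 3.4, 3.4, 4.2, 4.9, 4.9
The 2 values of 3.4 occupy positions 2–3 → average rank (2+3)/2 = 2.5.
The 2 values of 4.9 occupy positions 5–6 → average rank (5+6)/2 = 5.5.
Site 1 values → pooled ranks: 3.4→2.5, 4.9→5.5, 2.6→1
Rank sum = 2.5 + 5.5 + 1 = 9

9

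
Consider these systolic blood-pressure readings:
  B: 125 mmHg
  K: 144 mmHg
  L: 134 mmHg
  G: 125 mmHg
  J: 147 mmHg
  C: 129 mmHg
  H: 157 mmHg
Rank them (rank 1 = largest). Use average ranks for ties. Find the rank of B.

Sorted (descending): 157, 147, 144, 134, 129, 125, 125
The 2 values of 125 occupy positions 6–7 → average rank (6+7)/2 = 6.5.
B has value 125 mmHg → rank 6.5.

6.5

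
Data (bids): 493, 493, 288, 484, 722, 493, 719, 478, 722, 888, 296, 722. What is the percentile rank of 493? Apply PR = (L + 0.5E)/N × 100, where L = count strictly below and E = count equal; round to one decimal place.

45.8

N = 12.
Strictly below 493: 4. Equal to 493: 3.
PR = (4 + 0.5·3)/12 × 100 = 45.8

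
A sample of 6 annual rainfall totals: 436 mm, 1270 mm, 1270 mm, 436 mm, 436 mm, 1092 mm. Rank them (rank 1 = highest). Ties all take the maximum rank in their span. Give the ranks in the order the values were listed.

6, 2, 2, 6, 6, 3

Sorted (descending): 1270, 1270, 1092, 436, 436, 436
The 2 values of 1270 occupy positions 1–2 → each gets rank 2.
The 3 values of 436 occupy positions 4–6 → each gets rank 6.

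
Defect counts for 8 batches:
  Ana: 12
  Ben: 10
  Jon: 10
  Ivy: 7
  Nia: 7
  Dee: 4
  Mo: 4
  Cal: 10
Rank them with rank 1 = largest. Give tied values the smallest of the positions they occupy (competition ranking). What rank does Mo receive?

7

Sorted (descending): 12, 10, 10, 10, 7, 7, 4, 4
The 3 values of 10 occupy positions 2–4 → each gets rank 2.
The 2 values of 7 occupy positions 5–6 → each gets rank 5.
The 2 values of 4 occupy positions 7–8 → each gets rank 7.
Mo has value 4 → rank 7.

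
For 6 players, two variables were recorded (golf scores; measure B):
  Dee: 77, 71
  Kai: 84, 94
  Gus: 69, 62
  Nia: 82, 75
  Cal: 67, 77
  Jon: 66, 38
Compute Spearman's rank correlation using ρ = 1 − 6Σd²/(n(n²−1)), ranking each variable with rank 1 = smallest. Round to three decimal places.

0.657

Ranks of variable 1: 4, 6, 3, 5, 2, 1
Ranks of variable 2: 3, 6, 2, 4, 5, 1
d = r₁ − r₂: 1, 0, 1, 1, -3, 0
d²: 1, 0, 1, 1, 9, 0; Σd² = 12
ρ = 1 − 6·12/(6·35) = 1 − 72/210 = 0.657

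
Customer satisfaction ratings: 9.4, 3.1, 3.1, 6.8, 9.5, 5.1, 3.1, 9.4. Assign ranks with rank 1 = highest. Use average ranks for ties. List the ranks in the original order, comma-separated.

2.5, 7, 7, 4, 1, 5, 7, 2.5

Sorted (descending): 9.5, 9.4, 9.4, 6.8, 5.1, 3.1, 3.1, 3.1
The 2 values of 9.4 occupy positions 2–3 → average rank (2+3)/2 = 2.5.
The 3 values of 3.1 occupy positions 6–8 → average rank 7.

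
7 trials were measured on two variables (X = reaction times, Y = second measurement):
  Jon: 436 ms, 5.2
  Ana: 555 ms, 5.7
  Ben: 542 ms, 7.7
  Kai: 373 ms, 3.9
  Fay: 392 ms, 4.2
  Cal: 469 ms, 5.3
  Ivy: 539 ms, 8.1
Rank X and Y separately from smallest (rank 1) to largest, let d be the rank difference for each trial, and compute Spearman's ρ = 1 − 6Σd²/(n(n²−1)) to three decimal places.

Ranks of variable 1: 3, 7, 6, 1, 2, 4, 5
Ranks of variable 2: 3, 5, 6, 1, 2, 4, 7
d = r₁ − r₂: 0, 2, 0, 0, 0, 0, -2
d²: 0, 4, 0, 0, 0, 0, 4; Σd² = 8
ρ = 1 − 6·8/(7·48) = 1 − 48/336 = 0.857

0.857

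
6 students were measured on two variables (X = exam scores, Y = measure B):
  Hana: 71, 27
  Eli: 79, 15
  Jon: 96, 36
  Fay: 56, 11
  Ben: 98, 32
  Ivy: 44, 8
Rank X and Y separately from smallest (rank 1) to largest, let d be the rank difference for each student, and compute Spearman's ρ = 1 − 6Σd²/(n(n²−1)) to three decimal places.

Ranks of variable 1: 3, 4, 5, 2, 6, 1
Ranks of variable 2: 4, 3, 6, 2, 5, 1
d = r₁ − r₂: -1, 1, -1, 0, 1, 0
d²: 1, 1, 1, 0, 1, 0; Σd² = 4
ρ = 1 − 6·4/(6·35) = 1 − 24/210 = 0.886

0.886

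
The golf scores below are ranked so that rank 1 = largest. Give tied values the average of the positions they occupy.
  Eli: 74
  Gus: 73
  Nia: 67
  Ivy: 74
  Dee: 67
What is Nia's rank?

4.5

Sorted (descending): 74, 74, 73, 67, 67
The 2 values of 74 occupy positions 1–2 → average rank (1+2)/2 = 1.5.
The 2 values of 67 occupy positions 4–5 → average rank (4+5)/2 = 4.5.
Nia has value 67 → rank 4.5.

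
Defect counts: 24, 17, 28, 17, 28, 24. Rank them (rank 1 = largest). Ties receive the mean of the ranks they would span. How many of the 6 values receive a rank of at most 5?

4

Sorted (descending): 28, 28, 24, 24, 17, 17
The 2 values of 28 occupy positions 1–2 → average rank (1+2)/2 = 1.5.
The 2 values of 24 occupy positions 3–4 → average rank (3+4)/2 = 3.5.
The 2 values of 17 occupy positions 5–6 → average rank (5+6)/2 = 5.5.
Ranks ≤ 5: {1.5, 1.5, 3.5, 3.5} → 4 values.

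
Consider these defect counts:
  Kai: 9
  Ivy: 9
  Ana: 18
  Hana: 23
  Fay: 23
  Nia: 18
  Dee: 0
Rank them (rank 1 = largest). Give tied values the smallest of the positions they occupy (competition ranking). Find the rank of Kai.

Sorted (descending): 23, 23, 18, 18, 9, 9, 0
The 2 values of 23 occupy positions 1–2 → each gets rank 1.
The 2 values of 18 occupy positions 3–4 → each gets rank 3.
The 2 values of 9 occupy positions 5–6 → each gets rank 5.
Kai has value 9 → rank 5.

5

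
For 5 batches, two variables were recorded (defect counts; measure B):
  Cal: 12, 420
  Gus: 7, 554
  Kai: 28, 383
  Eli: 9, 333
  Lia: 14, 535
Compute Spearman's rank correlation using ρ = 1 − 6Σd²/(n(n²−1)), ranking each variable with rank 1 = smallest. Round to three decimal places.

-0.300

Ranks of variable 1: 3, 1, 5, 2, 4
Ranks of variable 2: 3, 5, 2, 1, 4
d = r₁ − r₂: 0, -4, 3, 1, 0
d²: 0, 16, 9, 1, 0; Σd² = 26
ρ = 1 − 6·26/(5·24) = 1 − 156/120 = -0.300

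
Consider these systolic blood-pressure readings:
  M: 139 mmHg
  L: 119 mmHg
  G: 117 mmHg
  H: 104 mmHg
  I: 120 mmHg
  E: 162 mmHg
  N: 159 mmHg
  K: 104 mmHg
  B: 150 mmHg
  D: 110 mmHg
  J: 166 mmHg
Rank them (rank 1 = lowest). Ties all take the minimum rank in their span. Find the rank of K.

1

Sorted (ascending): 104, 104, 110, 117, 119, 120, 139, 150, 159, 162, 166
The 2 values of 104 occupy positions 1–2 → each gets rank 1.
K has value 104 mmHg → rank 1.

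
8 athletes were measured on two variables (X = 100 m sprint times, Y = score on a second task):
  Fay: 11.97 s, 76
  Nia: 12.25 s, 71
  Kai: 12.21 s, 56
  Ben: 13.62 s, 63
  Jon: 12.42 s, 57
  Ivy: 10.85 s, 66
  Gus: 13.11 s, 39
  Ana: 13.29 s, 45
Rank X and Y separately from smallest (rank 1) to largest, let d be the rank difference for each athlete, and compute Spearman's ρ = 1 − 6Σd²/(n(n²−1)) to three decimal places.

Ranks of variable 1: 2, 4, 3, 8, 5, 1, 6, 7
Ranks of variable 2: 8, 7, 3, 5, 4, 6, 1, 2
d = r₁ − r₂: -6, -3, 0, 3, 1, -5, 5, 5
d²: 36, 9, 0, 9, 1, 25, 25, 25; Σd² = 130
ρ = 1 − 6·130/(8·63) = 1 − 780/504 = -0.548

-0.548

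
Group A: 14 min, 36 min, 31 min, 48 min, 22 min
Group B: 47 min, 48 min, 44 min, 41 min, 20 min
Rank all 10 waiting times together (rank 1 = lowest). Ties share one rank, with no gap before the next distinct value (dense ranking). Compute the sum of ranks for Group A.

22

Sorted (ascending): 14, 20, 22, 31, 36, 41, 44, 47, 48, 48
The 2 values of 48 share dense rank 9.
Remaining distinct values take the next consecutive integers.
Group A values → pooled ranks: 14→1, 36→5, 31→4, 48→9, 22→3
Rank sum = 1 + 5 + 4 + 9 + 3 = 22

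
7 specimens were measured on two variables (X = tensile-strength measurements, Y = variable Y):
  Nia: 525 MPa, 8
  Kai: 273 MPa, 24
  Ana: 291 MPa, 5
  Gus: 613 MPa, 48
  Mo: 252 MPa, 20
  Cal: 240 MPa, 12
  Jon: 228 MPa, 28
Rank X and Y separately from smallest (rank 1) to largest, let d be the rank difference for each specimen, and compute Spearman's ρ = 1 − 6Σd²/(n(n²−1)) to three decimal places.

Ranks of variable 1: 6, 4, 5, 7, 3, 2, 1
Ranks of variable 2: 2, 5, 1, 7, 4, 3, 6
d = r₁ − r₂: 4, -1, 4, 0, -1, -1, -5
d²: 16, 1, 16, 0, 1, 1, 25; Σd² = 60
ρ = 1 − 6·60/(7·48) = 1 − 360/336 = -0.071

-0.071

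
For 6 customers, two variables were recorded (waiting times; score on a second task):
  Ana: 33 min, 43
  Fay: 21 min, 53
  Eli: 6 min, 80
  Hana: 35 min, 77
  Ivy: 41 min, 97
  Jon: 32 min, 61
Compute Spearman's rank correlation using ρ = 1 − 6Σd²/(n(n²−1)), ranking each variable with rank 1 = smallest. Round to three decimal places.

Ranks of variable 1: 4, 2, 1, 5, 6, 3
Ranks of variable 2: 1, 2, 5, 4, 6, 3
d = r₁ − r₂: 3, 0, -4, 1, 0, 0
d²: 9, 0, 16, 1, 0, 0; Σd² = 26
ρ = 1 − 6·26/(6·35) = 1 − 156/210 = 0.257

0.257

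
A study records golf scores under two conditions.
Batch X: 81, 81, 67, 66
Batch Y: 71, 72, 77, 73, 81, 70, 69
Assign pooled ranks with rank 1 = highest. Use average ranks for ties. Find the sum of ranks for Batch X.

25

Sorted (descending): 81, 81, 81, 77, 73, 72, 71, 70, 69, 67, 66
The 3 values of 81 occupy positions 1–3 → average rank 2.
Batch X values → pooled ranks: 81→2, 81→2, 67→10, 66→11
Rank sum = 2 + 2 + 10 + 11 = 25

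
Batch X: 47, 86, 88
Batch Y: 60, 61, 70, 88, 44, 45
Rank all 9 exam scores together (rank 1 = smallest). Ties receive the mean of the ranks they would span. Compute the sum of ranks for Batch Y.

Sorted (ascending): 44, 45, 47, 60, 61, 70, 86, 88, 88
The 2 values of 88 occupy positions 8–9 → average rank (8+9)/2 = 8.5.
Batch Y values → pooled ranks: 60→4, 61→5, 70→6, 88→8.5, 44→1, 45→2
Rank sum = 4 + 5 + 6 + 8.5 + 1 + 2 = 26.5

26.5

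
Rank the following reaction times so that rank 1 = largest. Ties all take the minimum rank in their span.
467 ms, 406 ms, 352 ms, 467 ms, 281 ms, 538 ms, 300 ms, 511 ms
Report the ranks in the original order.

Sorted (descending): 538, 511, 467, 467, 406, 352, 300, 281
The 2 values of 467 occupy positions 3–4 → each gets rank 3.

3, 5, 6, 3, 8, 1, 7, 2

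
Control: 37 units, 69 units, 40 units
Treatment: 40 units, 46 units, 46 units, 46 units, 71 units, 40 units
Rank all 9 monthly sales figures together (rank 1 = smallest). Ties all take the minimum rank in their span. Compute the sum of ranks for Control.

11

Sorted (ascending): 37, 40, 40, 40, 46, 46, 46, 69, 71
The 3 values of 40 occupy positions 2–4 → each gets rank 2.
The 3 values of 46 occupy positions 5–7 → each gets rank 5.
Control values → pooled ranks: 37→1, 69→8, 40→2
Rank sum = 1 + 8 + 2 = 11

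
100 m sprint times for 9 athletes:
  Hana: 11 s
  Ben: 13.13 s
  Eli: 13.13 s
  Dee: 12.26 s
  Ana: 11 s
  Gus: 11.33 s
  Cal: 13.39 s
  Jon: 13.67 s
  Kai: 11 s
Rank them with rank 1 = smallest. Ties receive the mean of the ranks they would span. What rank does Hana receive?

2

Sorted (ascending): 11, 11, 11, 11.33, 12.26, 13.13, 13.13, 13.39, 13.67
The 3 values of 11 occupy positions 1–3 → average rank 2.
The 2 values of 13.13 occupy positions 6–7 → average rank (6+7)/2 = 6.5.
Hana has value 11 s → rank 2.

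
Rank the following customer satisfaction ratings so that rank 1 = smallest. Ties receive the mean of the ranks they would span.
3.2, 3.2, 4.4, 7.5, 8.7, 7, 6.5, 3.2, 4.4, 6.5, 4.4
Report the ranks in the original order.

Sorted (ascending): 3.2, 3.2, 3.2, 4.4, 4.4, 4.4, 6.5, 6.5, 7, 7.5, 8.7
The 3 values of 3.2 occupy positions 1–3 → average rank 2.
The 3 values of 4.4 occupy positions 4–6 → average rank 5.
The 2 values of 6.5 occupy positions 7–8 → average rank (7+8)/2 = 7.5.

2, 2, 5, 10, 11, 9, 7.5, 2, 5, 7.5, 5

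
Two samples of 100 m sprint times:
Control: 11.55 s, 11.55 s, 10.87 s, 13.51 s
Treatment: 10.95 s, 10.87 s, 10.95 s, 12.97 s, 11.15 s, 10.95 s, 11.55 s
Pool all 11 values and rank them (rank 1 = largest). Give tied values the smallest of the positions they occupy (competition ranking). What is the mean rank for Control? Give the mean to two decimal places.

4.25

Sorted (descending): 13.51, 12.97, 11.55, 11.55, 11.55, 11.15, 10.95, 10.95, 10.95, 10.87, 10.87
The 3 values of 11.55 occupy positions 3–5 → each gets rank 3.
The 3 values of 10.95 occupy positions 7–9 → each gets rank 7.
The 2 values of 10.87 occupy positions 10–11 → each gets rank 10.
Control values → pooled ranks: 11.55→3, 11.55→3, 10.87→10, 13.51→1
Mean rank = (3 + 3 + 10 + 1) / 4 = 4.25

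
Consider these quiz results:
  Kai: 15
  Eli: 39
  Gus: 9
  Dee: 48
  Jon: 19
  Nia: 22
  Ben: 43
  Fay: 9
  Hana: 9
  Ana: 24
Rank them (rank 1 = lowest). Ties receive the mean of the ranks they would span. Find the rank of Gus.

2

Sorted (ascending): 9, 9, 9, 15, 19, 22, 24, 39, 43, 48
The 3 values of 9 occupy positions 1–3 → average rank 2.
Gus has value 9 → rank 2.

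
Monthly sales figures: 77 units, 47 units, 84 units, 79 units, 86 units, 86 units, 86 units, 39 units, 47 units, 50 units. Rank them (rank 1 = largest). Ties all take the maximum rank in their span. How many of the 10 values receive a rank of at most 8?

7

Sorted (descending): 86, 86, 86, 84, 79, 77, 50, 47, 47, 39
The 3 values of 86 occupy positions 1–3 → each gets rank 3.
The 2 values of 47 occupy positions 8–9 → each gets rank 9.
Ranks ≤ 8: {3, 3, 3, 4, 5, 6, 7} → 7 values.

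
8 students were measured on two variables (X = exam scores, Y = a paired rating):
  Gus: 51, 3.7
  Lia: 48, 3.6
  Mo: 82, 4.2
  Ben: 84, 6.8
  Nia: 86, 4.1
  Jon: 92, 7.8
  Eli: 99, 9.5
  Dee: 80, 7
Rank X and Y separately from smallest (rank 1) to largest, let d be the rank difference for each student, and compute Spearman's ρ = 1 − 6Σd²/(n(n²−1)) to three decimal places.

Ranks of variable 1: 2, 1, 4, 5, 6, 7, 8, 3
Ranks of variable 2: 2, 1, 4, 5, 3, 7, 8, 6
d = r₁ − r₂: 0, 0, 0, 0, 3, 0, 0, -3
d²: 0, 0, 0, 0, 9, 0, 0, 9; Σd² = 18
ρ = 1 − 6·18/(8·63) = 1 − 108/504 = 0.786

0.786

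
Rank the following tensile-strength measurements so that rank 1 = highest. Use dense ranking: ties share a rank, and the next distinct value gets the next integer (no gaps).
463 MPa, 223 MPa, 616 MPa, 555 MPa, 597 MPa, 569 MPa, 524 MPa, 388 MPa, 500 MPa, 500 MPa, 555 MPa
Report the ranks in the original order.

Sorted (descending): 616, 597, 569, 555, 555, 524, 500, 500, 463, 388, 223
The 2 values of 555 share dense rank 4.
The 2 values of 500 share dense rank 6.
Remaining distinct values take the next consecutive integers.

7, 9, 1, 4, 2, 3, 5, 8, 6, 6, 4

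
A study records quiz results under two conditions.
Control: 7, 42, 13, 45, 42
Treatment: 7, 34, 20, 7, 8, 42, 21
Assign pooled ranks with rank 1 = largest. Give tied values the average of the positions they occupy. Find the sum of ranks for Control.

Sorted (descending): 45, 42, 42, 42, 34, 21, 20, 13, 8, 7, 7, 7
The 3 values of 42 occupy positions 2–4 → average rank 3.
The 3 values of 7 occupy positions 10–12 → average rank 11.
Control values → pooled ranks: 7→11, 42→3, 13→8, 45→1, 42→3
Rank sum = 11 + 3 + 8 + 1 + 3 = 26

26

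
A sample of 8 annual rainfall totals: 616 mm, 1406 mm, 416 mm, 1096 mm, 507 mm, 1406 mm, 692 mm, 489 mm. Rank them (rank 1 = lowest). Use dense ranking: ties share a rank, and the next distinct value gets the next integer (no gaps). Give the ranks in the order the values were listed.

4, 7, 1, 6, 3, 7, 5, 2

Sorted (ascending): 416, 489, 507, 616, 692, 1096, 1406, 1406
The 2 values of 1406 share dense rank 7.
Remaining distinct values take the next consecutive integers.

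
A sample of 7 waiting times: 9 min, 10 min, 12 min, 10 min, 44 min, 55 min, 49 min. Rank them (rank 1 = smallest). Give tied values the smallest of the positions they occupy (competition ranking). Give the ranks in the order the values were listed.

1, 2, 4, 2, 5, 7, 6

Sorted (ascending): 9, 10, 10, 12, 44, 49, 55
The 2 values of 10 occupy positions 2–3 → each gets rank 2.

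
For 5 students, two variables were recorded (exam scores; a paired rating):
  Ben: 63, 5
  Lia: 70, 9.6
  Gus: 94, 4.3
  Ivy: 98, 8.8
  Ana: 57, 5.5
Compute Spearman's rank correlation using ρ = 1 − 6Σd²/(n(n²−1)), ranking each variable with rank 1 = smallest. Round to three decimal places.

Ranks of variable 1: 2, 3, 4, 5, 1
Ranks of variable 2: 2, 5, 1, 4, 3
d = r₁ − r₂: 0, -2, 3, 1, -2
d²: 0, 4, 9, 1, 4; Σd² = 18
ρ = 1 − 6·18/(5·24) = 1 − 108/120 = 0.100

0.100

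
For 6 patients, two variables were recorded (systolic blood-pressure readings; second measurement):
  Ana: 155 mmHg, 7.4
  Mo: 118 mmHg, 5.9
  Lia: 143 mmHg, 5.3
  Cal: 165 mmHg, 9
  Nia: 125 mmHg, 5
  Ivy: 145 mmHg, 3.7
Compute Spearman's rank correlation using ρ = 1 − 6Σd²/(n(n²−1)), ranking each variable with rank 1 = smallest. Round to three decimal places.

0.486

Ranks of variable 1: 5, 1, 3, 6, 2, 4
Ranks of variable 2: 5, 4, 3, 6, 2, 1
d = r₁ − r₂: 0, -3, 0, 0, 0, 3
d²: 0, 9, 0, 0, 0, 9; Σd² = 18
ρ = 1 − 6·18/(6·35) = 1 − 108/210 = 0.486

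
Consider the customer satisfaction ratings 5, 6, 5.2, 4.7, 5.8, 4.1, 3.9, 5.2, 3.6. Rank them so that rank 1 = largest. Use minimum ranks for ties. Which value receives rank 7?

4.1

Sorted (descending): 6, 5.8, 5.2, 5.2, 5, 4.7, 4.1, 3.9, 3.6
The 2 values of 5.2 occupy positions 3–4 → each gets rank 3.
Rank 7 → value 4.1.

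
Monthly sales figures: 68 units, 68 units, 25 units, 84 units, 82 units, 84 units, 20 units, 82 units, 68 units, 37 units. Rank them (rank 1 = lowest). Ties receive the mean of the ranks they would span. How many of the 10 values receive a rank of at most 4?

3

Sorted (ascending): 20, 25, 37, 68, 68, 68, 82, 82, 84, 84
The 3 values of 68 occupy positions 4–6 → average rank 5.
The 2 values of 82 occupy positions 7–8 → average rank (7+8)/2 = 7.5.
The 2 values of 84 occupy positions 9–10 → average rank (9+10)/2 = 9.5.
Ranks ≤ 4: {1, 2, 3} → 3 values.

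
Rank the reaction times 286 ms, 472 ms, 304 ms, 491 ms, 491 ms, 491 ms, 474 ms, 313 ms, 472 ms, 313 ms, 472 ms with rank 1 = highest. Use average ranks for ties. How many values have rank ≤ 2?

Sorted (descending): 491, 491, 491, 474, 472, 472, 472, 313, 313, 304, 286
The 3 values of 491 occupy positions 1–3 → average rank 2.
The 3 values of 472 occupy positions 5–7 → average rank 6.
The 2 values of 313 occupy positions 8–9 → average rank (8+9)/2 = 8.5.
Ranks ≤ 2: {2, 2, 2} → 3 values.

3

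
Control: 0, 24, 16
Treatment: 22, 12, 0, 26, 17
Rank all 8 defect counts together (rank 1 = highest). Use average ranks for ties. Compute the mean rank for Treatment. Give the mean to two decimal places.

4.30

Sorted (descending): 26, 24, 22, 17, 16, 12, 0, 0
The 2 values of 0 occupy positions 7–8 → average rank (7+8)/2 = 7.5.
Treatment values → pooled ranks: 22→3, 12→6, 0→7.5, 26→1, 17→4
Mean rank = (3 + 6 + 7.5 + 1 + 4) / 5 = 4.30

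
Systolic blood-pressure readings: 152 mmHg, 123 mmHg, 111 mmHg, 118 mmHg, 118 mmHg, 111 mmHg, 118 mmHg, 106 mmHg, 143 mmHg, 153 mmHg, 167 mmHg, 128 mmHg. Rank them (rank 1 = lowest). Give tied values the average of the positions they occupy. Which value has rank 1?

106

Sorted (ascending): 106, 111, 111, 118, 118, 118, 123, 128, 143, 152, 153, 167
The 2 values of 111 occupy positions 2–3 → average rank (2+3)/2 = 2.5.
The 3 values of 118 occupy positions 4–6 → average rank 5.
Rank 1 → value 106.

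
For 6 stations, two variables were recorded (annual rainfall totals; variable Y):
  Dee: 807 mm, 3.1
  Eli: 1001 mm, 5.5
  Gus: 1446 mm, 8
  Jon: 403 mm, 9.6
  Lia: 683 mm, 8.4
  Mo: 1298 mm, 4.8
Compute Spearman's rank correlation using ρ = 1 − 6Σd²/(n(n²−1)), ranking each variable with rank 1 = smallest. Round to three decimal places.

-0.486

Ranks of variable 1: 3, 4, 6, 1, 2, 5
Ranks of variable 2: 1, 3, 4, 6, 5, 2
d = r₁ − r₂: 2, 1, 2, -5, -3, 3
d²: 4, 1, 4, 25, 9, 9; Σd² = 52
ρ = 1 − 6·52/(6·35) = 1 − 312/210 = -0.486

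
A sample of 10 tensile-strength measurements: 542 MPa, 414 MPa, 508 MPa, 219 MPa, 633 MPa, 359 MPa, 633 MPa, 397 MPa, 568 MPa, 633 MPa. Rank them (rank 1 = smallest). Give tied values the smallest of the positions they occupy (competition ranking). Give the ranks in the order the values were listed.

6, 4, 5, 1, 8, 2, 8, 3, 7, 8

Sorted (ascending): 219, 359, 397, 414, 508, 542, 568, 633, 633, 633
The 3 values of 633 occupy positions 8–10 → each gets rank 8.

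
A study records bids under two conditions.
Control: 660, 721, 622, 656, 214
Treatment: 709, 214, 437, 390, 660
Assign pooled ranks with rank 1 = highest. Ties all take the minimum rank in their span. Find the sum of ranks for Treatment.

Sorted (descending): 721, 709, 660, 660, 656, 622, 437, 390, 214, 214
The 2 values of 660 occupy positions 3–4 → each gets rank 3.
The 2 values of 214 occupy positions 9–10 → each gets rank 9.
Treatment values → pooled ranks: 709→2, 214→9, 437→7, 390→8, 660→3
Rank sum = 2 + 9 + 7 + 8 + 3 = 29

29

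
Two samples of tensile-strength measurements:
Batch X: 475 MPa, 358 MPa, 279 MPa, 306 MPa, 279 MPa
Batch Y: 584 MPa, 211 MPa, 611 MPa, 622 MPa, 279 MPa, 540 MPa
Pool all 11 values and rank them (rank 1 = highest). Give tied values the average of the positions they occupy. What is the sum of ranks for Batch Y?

30

Sorted (descending): 622, 611, 584, 540, 475, 358, 306, 279, 279, 279, 211
The 3 values of 279 occupy positions 8–10 → average rank 9.
Batch Y values → pooled ranks: 584→3, 211→11, 611→2, 622→1, 279→9, 540→4
Rank sum = 3 + 11 + 2 + 1 + 9 + 4 = 30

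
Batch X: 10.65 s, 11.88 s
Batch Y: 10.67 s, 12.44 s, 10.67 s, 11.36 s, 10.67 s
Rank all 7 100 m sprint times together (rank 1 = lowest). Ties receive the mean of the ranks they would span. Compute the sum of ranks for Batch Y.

21

Sorted (ascending): 10.65, 10.67, 10.67, 10.67, 11.36, 11.88, 12.44
The 3 values of 10.67 occupy positions 2–4 → average rank 3.
Batch Y values → pooled ranks: 10.67→3, 12.44→7, 10.67→3, 11.36→5, 10.67→3
Rank sum = 3 + 7 + 3 + 5 + 3 = 21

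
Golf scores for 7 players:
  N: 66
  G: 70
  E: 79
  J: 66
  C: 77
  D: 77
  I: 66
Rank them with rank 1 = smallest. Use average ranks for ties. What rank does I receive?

Sorted (ascending): 66, 66, 66, 70, 77, 77, 79
The 3 values of 66 occupy positions 1–3 → average rank 2.
The 2 values of 77 occupy positions 5–6 → average rank (5+6)/2 = 5.5.
I has value 66 → rank 2.

2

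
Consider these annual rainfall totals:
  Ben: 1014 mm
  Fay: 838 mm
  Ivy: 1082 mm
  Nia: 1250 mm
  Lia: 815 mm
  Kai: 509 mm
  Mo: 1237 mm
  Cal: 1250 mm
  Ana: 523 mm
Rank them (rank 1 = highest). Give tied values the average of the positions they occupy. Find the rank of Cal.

Sorted (descending): 1250, 1250, 1237, 1082, 1014, 838, 815, 523, 509
The 2 values of 1250 occupy positions 1–2 → average rank (1+2)/2 = 1.5.
Cal has value 1250 mm → rank 1.5.

1.5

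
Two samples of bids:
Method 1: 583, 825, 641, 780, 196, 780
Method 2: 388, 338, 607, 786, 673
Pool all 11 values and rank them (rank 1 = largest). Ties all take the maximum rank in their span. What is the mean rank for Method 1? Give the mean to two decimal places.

Sorted (descending): 825, 786, 780, 780, 673, 641, 607, 583, 388, 338, 196
The 2 values of 780 occupy positions 3–4 → each gets rank 4.
Method 1 values → pooled ranks: 583→8, 825→1, 641→6, 780→4, 196→11, 780→4
Mean rank = (8 + 1 + 6 + 4 + 11 + 4) / 6 = 5.67

5.67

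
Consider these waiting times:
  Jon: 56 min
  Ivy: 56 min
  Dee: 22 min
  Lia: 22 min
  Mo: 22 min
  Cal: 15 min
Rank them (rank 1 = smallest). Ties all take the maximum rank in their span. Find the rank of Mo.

4

Sorted (ascending): 15, 22, 22, 22, 56, 56
The 3 values of 22 occupy positions 2–4 → each gets rank 4.
The 2 values of 56 occupy positions 5–6 → each gets rank 6.
Mo has value 22 min → rank 4.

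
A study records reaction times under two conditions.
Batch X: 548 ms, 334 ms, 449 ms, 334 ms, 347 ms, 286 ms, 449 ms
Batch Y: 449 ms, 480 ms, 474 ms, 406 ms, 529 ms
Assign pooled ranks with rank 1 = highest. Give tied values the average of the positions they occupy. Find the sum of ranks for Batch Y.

Sorted (descending): 548, 529, 480, 474, 449, 449, 449, 406, 347, 334, 334, 286
The 3 values of 449 occupy positions 5–7 → average rank 6.
The 2 values of 334 occupy positions 10–11 → average rank (10+11)/2 = 10.5.
Batch Y values → pooled ranks: 449→6, 480→3, 474→4, 406→8, 529→2
Rank sum = 6 + 3 + 4 + 8 + 2 = 23

23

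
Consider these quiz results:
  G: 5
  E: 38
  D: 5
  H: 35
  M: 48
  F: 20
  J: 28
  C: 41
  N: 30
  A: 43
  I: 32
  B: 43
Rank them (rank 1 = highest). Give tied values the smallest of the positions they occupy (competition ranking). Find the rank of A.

2

Sorted (descending): 48, 43, 43, 41, 38, 35, 32, 30, 28, 20, 5, 5
The 2 values of 43 occupy positions 2–3 → each gets rank 2.
The 2 values of 5 occupy positions 11–12 → each gets rank 11.
A has value 43 → rank 2.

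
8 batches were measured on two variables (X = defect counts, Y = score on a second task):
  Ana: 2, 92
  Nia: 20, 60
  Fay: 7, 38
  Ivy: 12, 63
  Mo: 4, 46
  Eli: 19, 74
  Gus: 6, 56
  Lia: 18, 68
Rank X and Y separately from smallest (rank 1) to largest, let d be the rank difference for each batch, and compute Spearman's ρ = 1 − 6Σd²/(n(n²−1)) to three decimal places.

Ranks of variable 1: 1, 8, 4, 5, 2, 7, 3, 6
Ranks of variable 2: 8, 4, 1, 5, 2, 7, 3, 6
d = r₁ − r₂: -7, 4, 3, 0, 0, 0, 0, 0
d²: 49, 16, 9, 0, 0, 0, 0, 0; Σd² = 74
ρ = 1 − 6·74/(8·63) = 1 − 444/504 = 0.119

0.119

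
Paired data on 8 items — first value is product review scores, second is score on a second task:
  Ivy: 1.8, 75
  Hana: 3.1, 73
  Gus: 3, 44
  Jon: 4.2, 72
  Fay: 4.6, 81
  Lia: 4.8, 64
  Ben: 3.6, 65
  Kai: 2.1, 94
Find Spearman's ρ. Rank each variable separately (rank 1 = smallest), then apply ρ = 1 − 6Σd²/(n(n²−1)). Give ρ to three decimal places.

Ranks of variable 1: 1, 4, 3, 6, 7, 8, 5, 2
Ranks of variable 2: 6, 5, 1, 4, 7, 2, 3, 8
d = r₁ − r₂: -5, -1, 2, 2, 0, 6, 2, -6
d²: 25, 1, 4, 4, 0, 36, 4, 36; Σd² = 110
ρ = 1 − 6·110/(8·63) = 1 − 660/504 = -0.310

-0.310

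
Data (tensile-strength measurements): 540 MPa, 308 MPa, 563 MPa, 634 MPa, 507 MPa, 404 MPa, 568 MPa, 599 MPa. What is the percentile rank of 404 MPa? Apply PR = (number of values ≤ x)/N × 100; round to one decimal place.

25.0

N = 8.
Strictly below 404: 1. Equal to 404: 1.
PR = 2/8 × 100 = 25.0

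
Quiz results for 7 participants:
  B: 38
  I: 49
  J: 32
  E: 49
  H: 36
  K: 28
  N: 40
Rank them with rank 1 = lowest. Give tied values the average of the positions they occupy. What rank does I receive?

Sorted (ascending): 28, 32, 36, 38, 40, 49, 49
The 2 values of 49 occupy positions 6–7 → average rank (6+7)/2 = 6.5.
I has value 49 → rank 6.5.

6.5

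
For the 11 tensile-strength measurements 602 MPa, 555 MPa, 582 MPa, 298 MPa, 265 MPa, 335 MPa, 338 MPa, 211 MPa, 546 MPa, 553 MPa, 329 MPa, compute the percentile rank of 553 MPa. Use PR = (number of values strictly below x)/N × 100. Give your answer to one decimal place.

N = 11.
Strictly below 553: 7. Equal to 553: 1.
PR = 7/11 × 100 = 63.6

63.6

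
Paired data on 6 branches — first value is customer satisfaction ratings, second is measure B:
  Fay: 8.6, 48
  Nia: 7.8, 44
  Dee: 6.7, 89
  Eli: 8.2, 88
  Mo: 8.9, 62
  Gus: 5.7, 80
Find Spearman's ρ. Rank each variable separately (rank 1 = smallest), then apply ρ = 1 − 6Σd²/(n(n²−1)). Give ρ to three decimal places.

Ranks of variable 1: 5, 3, 2, 4, 6, 1
Ranks of variable 2: 2, 1, 6, 5, 3, 4
d = r₁ − r₂: 3, 2, -4, -1, 3, -3
d²: 9, 4, 16, 1, 9, 9; Σd² = 48
ρ = 1 − 6·48/(6·35) = 1 − 288/210 = -0.371

-0.371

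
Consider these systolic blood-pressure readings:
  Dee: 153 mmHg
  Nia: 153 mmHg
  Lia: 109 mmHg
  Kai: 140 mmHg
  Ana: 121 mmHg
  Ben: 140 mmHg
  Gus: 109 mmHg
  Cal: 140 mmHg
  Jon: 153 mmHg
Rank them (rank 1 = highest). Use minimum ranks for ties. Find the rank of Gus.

Sorted (descending): 153, 153, 153, 140, 140, 140, 121, 109, 109
The 3 values of 153 occupy positions 1–3 → each gets rank 1.
The 3 values of 140 occupy positions 4–6 → each gets rank 4.
The 2 values of 109 occupy positions 8–9 → each gets rank 8.
Gus has value 109 mmHg → rank 8.

8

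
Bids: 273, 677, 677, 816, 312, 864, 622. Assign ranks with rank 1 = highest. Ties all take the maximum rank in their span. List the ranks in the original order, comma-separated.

Sorted (descending): 864, 816, 677, 677, 622, 312, 273
The 2 values of 677 occupy positions 3–4 → each gets rank 4.

7, 4, 4, 2, 6, 1, 5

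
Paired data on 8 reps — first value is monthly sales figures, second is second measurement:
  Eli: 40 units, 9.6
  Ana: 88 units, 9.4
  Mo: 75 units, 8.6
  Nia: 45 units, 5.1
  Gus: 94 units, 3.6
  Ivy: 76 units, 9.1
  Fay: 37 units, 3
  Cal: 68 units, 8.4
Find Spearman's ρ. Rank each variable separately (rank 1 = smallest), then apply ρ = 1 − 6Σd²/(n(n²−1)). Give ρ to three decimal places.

0.143

Ranks of variable 1: 2, 7, 5, 3, 8, 6, 1, 4
Ranks of variable 2: 8, 7, 5, 3, 2, 6, 1, 4
d = r₁ − r₂: -6, 0, 0, 0, 6, 0, 0, 0
d²: 36, 0, 0, 0, 36, 0, 0, 0; Σd² = 72
ρ = 1 − 6·72/(8·63) = 1 − 432/504 = 0.143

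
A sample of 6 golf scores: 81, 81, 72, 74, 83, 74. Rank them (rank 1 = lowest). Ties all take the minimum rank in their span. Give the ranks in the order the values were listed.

4, 4, 1, 2, 6, 2

Sorted (ascending): 72, 74, 74, 81, 81, 83
The 2 values of 74 occupy positions 2–3 → each gets rank 2.
The 2 values of 81 occupy positions 4–5 → each gets rank 4.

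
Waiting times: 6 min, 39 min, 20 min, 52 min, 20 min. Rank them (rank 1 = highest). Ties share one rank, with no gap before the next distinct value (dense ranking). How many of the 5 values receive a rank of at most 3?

Sorted (descending): 52, 39, 20, 20, 6
The 2 values of 20 share dense rank 3.
Remaining distinct values take the next consecutive integers.
Ranks ≤ 3: {1, 2, 3, 3} → 4 values.

4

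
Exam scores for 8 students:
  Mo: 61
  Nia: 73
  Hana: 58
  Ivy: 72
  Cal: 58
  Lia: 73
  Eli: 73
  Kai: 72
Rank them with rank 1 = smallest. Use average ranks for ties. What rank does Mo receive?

Sorted (ascending): 58, 58, 61, 72, 72, 73, 73, 73
The 2 values of 58 occupy positions 1–2 → average rank (1+2)/2 = 1.5.
The 2 values of 72 occupy positions 4–5 → average rank (4+5)/2 = 4.5.
The 3 values of 73 occupy positions 6–8 → average rank 7.
Mo has value 61 → rank 3.

3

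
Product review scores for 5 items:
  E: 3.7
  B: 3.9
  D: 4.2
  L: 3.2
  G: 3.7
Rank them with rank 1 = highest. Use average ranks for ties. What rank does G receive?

Sorted (descending): 4.2, 3.9, 3.7, 3.7, 3.2
The 2 values of 3.7 occupy positions 3–4 → average rank (3+4)/2 = 3.5.
G has value 3.7 → rank 3.5.

3.5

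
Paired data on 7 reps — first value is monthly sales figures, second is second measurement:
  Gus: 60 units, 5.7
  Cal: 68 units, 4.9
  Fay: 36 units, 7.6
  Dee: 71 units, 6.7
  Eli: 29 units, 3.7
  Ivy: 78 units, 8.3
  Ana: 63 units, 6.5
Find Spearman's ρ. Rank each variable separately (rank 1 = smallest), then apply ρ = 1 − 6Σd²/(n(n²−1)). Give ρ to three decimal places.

0.536

Ranks of variable 1: 3, 5, 2, 6, 1, 7, 4
Ranks of variable 2: 3, 2, 6, 5, 1, 7, 4
d = r₁ − r₂: 0, 3, -4, 1, 0, 0, 0
d²: 0, 9, 16, 1, 0, 0, 0; Σd² = 26
ρ = 1 − 6·26/(7·48) = 1 − 156/336 = 0.536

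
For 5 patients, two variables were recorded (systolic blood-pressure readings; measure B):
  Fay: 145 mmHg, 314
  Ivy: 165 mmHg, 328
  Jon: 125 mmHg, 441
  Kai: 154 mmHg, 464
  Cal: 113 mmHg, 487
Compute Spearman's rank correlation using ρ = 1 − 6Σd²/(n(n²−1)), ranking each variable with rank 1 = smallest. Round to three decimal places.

-0.500

Ranks of variable 1: 3, 5, 2, 4, 1
Ranks of variable 2: 1, 2, 3, 4, 5
d = r₁ − r₂: 2, 3, -1, 0, -4
d²: 4, 9, 1, 0, 16; Σd² = 30
ρ = 1 − 6·30/(5·24) = 1 − 180/120 = -0.500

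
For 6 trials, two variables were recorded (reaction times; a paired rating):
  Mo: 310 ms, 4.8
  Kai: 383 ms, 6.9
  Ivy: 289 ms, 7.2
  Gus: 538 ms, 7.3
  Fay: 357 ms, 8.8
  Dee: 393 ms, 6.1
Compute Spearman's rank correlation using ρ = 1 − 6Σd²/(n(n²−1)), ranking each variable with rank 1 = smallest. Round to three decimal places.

0.143

Ranks of variable 1: 2, 4, 1, 6, 3, 5
Ranks of variable 2: 1, 3, 4, 5, 6, 2
d = r₁ − r₂: 1, 1, -3, 1, -3, 3
d²: 1, 1, 9, 1, 9, 9; Σd² = 30
ρ = 1 − 6·30/(6·35) = 1 − 180/210 = 0.143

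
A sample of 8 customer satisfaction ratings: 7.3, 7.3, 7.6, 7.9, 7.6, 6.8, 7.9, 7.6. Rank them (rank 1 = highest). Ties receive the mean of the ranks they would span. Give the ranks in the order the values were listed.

Sorted (descending): 7.9, 7.9, 7.6, 7.6, 7.6, 7.3, 7.3, 6.8
The 2 values of 7.9 occupy positions 1–2 → average rank (1+2)/2 = 1.5.
The 3 values of 7.6 occupy positions 3–5 → average rank 4.
The 2 values of 7.3 occupy positions 6–7 → average rank (6+7)/2 = 6.5.

6.5, 6.5, 4, 1.5, 4, 8, 1.5, 4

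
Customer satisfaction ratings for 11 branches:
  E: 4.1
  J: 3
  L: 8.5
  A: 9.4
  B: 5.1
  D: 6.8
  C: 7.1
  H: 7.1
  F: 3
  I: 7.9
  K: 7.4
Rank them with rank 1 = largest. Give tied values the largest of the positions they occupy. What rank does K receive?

Sorted (descending): 9.4, 8.5, 7.9, 7.4, 7.1, 7.1, 6.8, 5.1, 4.1, 3, 3
The 2 values of 7.1 occupy positions 5–6 → each gets rank 6.
The 2 values of 3 occupy positions 10–11 → each gets rank 11.
K has value 7.4 → rank 4.

4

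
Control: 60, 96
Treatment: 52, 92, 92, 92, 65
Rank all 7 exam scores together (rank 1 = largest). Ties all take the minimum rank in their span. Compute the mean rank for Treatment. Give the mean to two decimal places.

Sorted (descending): 96, 92, 92, 92, 65, 60, 52
The 3 values of 92 occupy positions 2–4 → each gets rank 2.
Treatment values → pooled ranks: 52→7, 92→2, 92→2, 92→2, 65→5
Mean rank = (7 + 2 + 2 + 2 + 5) / 5 = 3.60

3.60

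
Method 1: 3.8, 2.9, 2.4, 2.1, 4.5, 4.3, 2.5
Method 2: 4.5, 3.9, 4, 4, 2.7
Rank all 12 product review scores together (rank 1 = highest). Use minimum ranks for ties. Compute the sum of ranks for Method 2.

Sorted (descending): 4.5, 4.5, 4.3, 4, 4, 3.9, 3.8, 2.9, 2.7, 2.5, 2.4, 2.1
The 2 values of 4.5 occupy positions 1–2 → each gets rank 1.
The 2 values of 4 occupy positions 4–5 → each gets rank 4.
Method 2 values → pooled ranks: 4.5→1, 3.9→6, 4→4, 4→4, 2.7→9
Rank sum = 1 + 6 + 4 + 4 + 9 = 24

24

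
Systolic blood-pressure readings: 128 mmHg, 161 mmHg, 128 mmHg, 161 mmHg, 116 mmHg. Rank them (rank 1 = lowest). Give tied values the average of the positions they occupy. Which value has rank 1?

Sorted (ascending): 116, 128, 128, 161, 161
The 2 values of 128 occupy positions 2–3 → average rank (2+3)/2 = 2.5.
The 2 values of 161 occupy positions 4–5 → average rank (4+5)/2 = 4.5.
Rank 1 → value 116.

116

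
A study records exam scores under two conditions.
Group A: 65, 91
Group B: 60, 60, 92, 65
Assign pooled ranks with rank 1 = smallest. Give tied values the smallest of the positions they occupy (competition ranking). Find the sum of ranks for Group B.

Sorted (ascending): 60, 60, 65, 65, 91, 92
The 2 values of 60 occupy positions 1–2 → each gets rank 1.
The 2 values of 65 occupy positions 3–4 → each gets rank 3.
Group B values → pooled ranks: 60→1, 60→1, 92→6, 65→3
Rank sum = 1 + 1 + 6 + 3 = 11

11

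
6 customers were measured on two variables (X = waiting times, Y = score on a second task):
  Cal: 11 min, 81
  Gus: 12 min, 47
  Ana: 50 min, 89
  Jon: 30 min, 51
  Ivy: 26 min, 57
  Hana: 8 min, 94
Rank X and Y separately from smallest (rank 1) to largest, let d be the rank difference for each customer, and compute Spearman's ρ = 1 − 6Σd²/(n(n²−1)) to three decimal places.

-0.257

Ranks of variable 1: 2, 3, 6, 5, 4, 1
Ranks of variable 2: 4, 1, 5, 2, 3, 6
d = r₁ − r₂: -2, 2, 1, 3, 1, -5
d²: 4, 4, 1, 9, 1, 25; Σd² = 44
ρ = 1 − 6·44/(6·35) = 1 − 264/210 = -0.257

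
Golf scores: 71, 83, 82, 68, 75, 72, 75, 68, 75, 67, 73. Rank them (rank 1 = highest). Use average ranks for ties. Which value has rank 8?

Sorted (descending): 83, 82, 75, 75, 75, 73, 72, 71, 68, 68, 67
The 3 values of 75 occupy positions 3–5 → average rank 4.
The 2 values of 68 occupy positions 9–10 → average rank (9+10)/2 = 9.5.
Rank 8 → value 71.

71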